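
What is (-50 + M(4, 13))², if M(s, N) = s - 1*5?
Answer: 2601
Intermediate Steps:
M(s, N) = -5 + s (M(s, N) = s - 5 = -5 + s)
(-50 + M(4, 13))² = (-50 + (-5 + 4))² = (-50 - 1)² = (-51)² = 2601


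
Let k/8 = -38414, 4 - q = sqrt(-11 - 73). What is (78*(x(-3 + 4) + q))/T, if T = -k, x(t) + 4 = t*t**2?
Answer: 39/153656 - 39*I*sqrt(21)/76828 ≈ 0.00025381 - 0.0023262*I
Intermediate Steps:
x(t) = -4 + t**3 (x(t) = -4 + t*t**2 = -4 + t**3)
q = 4 - 2*I*sqrt(21) (q = 4 - sqrt(-11 - 73) = 4 - sqrt(-84) = 4 - 2*I*sqrt(21) ≈ 4.0 - 9.1651*I)
k = -307312 (k = 8*(-38414) = -307312)
T = 307312 (T = -1*(-307312) = 307312)
(78*(x(-3 + 4) + q))/T = (78*((-4 + (-3 + 4)**3) + (4 - 2*I*sqrt(21))))/307312 = (78*((-4 + 1**3) + (4 - 2*I*sqrt(21))))*(1/307312) = (78*((-4 + 1) + (4 - 2*I*sqrt(21))))*(1/307312) = (78*(-3 + (4 - 2*I*sqrt(21))))*(1/307312) = (78*(1 - 2*I*sqrt(21)))*(1/307312) = (78 - 156*I*sqrt(21))*(1/307312) = 39/153656 - 39*I*sqrt(21)/76828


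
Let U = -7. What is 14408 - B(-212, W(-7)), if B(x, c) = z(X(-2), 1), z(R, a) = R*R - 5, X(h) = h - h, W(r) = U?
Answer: 14413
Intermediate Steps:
W(r) = -7
X(h) = 0
z(R, a) = -5 + R² (z(R, a) = R² - 5 = -5 + R²)
B(x, c) = -5 (B(x, c) = -5 + 0² = -5 + 0 = -5)
14408 - B(-212, W(-7)) = 14408 - 1*(-5) = 14408 + 5 = 14413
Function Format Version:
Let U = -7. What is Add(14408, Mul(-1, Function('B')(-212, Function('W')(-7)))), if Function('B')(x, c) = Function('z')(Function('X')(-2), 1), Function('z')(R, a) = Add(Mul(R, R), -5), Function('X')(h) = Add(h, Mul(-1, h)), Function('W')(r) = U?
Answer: 14413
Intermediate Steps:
Function('W')(r) = -7
Function('X')(h) = 0
Function('z')(R, a) = Add(-5, Pow(R, 2)) (Function('z')(R, a) = Add(Pow(R, 2), -5) = Add(-5, Pow(R, 2)))
Function('B')(x, c) = -5 (Function('B')(x, c) = Add(-5, Pow(0, 2)) = Add(-5, 0) = -5)
Add(14408, Mul(-1, Function('B')(-212, Function('W')(-7)))) = Add(14408, Mul(-1, -5)) = Add(14408, 5) = 14413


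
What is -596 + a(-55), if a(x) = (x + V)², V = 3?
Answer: 2108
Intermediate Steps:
a(x) = (3 + x)² (a(x) = (x + 3)² = (3 + x)²)
-596 + a(-55) = -596 + (3 - 55)² = -596 + (-52)² = -596 + 2704 = 2108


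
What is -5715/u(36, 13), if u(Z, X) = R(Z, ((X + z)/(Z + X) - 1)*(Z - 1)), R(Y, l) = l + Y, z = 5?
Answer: -40005/97 ≈ -412.42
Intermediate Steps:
R(Y, l) = Y + l
u(Z, X) = Z + (-1 + Z)*(-1 + (5 + X)/(X + Z)) (u(Z, X) = Z + ((X + 5)/(Z + X) - 1)*(Z - 1) = Z + ((5 + X)/(X + Z) - 1)*(-1 + Z) = Z + (-1 + (5 + X)/(X + Z))*(-1 + Z) = Z + (-1 + Z)*(-1 + (5 + X)/(X + Z)))
-5715/u(36, 13) = -5715*(13 + 36)/(-5 + 6*36 + 13*36) = -5715*49/(-5 + 216 + 468) = -5715/((1/49)*679) = -5715/97/7 = -5715*7/97 = -40005/97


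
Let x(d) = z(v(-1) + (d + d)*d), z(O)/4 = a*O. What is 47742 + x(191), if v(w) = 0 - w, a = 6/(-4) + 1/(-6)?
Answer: -438678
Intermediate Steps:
a = -5/3 (a = 6*(-1/4) + 1*(-1/6) = -3/2 - 1/6 = -5/3 ≈ -1.6667)
v(w) = -w
z(O) = -20*O/3 (z(O) = 4*(-5*O/3) = -20*O/3)
x(d) = -20/3 - 40*d**2/3 (x(d) = -20*(-1*(-1) + (d + d)*d)/3 = -20*(1 + (2*d)*d)/3 = -20*(1 + 2*d**2)/3 = -20/3 - 40*d**2/3)
47742 + x(191) = 47742 + (-20/3 - 40/3*191**2) = 47742 + (-20/3 - 40/3*36481) = 47742 + (-20/3 - 1459240/3) = 47742 - 486420 = -438678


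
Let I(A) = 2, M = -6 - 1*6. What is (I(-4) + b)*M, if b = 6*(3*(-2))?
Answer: 408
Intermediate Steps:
M = -12 (M = -6 - 6 = -12)
b = -36 (b = 6*(-6) = -36)
(I(-4) + b)*M = (2 - 36)*(-12) = -34*(-12) = 408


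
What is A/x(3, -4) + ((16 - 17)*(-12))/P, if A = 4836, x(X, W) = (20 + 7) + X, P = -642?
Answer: 86232/535 ≈ 161.18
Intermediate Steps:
x(X, W) = 27 + X
A/x(3, -4) + ((16 - 17)*(-12))/P = 4836/(27 + 3) + ((16 - 17)*(-12))/(-642) = 4836/30 - 1*(-12)*(-1/642) = 4836*(1/30) + 12*(-1/642) = 806/5 - 2/107 = 86232/535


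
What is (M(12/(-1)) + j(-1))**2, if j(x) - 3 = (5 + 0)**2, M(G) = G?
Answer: 256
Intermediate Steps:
j(x) = 28 (j(x) = 3 + (5 + 0)**2 = 3 + 5**2 = 3 + 25 = 28)
(M(12/(-1)) + j(-1))**2 = (12/(-1) + 28)**2 = (12*(-1) + 28)**2 = (-12 + 28)**2 = 16**2 = 256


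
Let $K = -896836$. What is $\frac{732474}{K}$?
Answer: $- \frac{366237}{448418} \approx -0.81673$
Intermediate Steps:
$\frac{732474}{K} = \frac{732474}{-896836} = 732474 \left(- \frac{1}{896836}\right) = - \frac{366237}{448418}$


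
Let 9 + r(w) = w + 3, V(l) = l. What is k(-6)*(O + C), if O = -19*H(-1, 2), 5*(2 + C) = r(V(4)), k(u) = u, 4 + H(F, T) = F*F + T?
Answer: -498/5 ≈ -99.600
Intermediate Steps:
H(F, T) = -4 + T + F**2 (H(F, T) = -4 + (F*F + T) = -4 + (F**2 + T) = -4 + (T + F**2) = -4 + T + F**2)
r(w) = -6 + w (r(w) = -9 + (w + 3) = -9 + (3 + w) = -6 + w)
C = -12/5 (C = -2 + (-6 + 4)/5 = -2 + (1/5)*(-2) = -2 - 2/5 = -12/5 ≈ -2.4000)
O = 19 (O = -19*(-4 + 2 + (-1)**2) = -19*(-4 + 2 + 1) = -19*(-1) = 19)
k(-6)*(O + C) = -6*(19 - 12/5) = -6*83/5 = -498/5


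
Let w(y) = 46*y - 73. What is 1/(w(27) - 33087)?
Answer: -1/31918 ≈ -3.1330e-5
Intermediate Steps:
w(y) = -73 + 46*y
1/(w(27) - 33087) = 1/((-73 + 46*27) - 33087) = 1/((-73 + 1242) - 33087) = 1/(1169 - 33087) = 1/(-31918) = -1/31918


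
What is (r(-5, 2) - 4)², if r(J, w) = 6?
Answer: 4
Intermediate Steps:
(r(-5, 2) - 4)² = (6 - 4)² = 2² = 4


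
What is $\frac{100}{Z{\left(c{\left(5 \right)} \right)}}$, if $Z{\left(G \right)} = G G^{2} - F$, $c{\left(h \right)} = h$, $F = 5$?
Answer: $\frac{5}{6} \approx 0.83333$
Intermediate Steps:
$Z{\left(G \right)} = -5 + G^{3}$ ($Z{\left(G \right)} = G G^{2} - 5 = G^{3} - 5 = -5 + G^{3}$)
$\frac{100}{Z{\left(c{\left(5 \right)} \right)}} = \frac{100}{-5 + 5^{3}} = \frac{100}{-5 + 125} = \frac{100}{120} = 100 \cdot \frac{1}{120} = \frac{5}{6}$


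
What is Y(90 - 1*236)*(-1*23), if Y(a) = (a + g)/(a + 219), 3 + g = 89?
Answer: 1380/73 ≈ 18.904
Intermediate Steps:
g = 86 (g = -3 + 89 = 86)
Y(a) = (86 + a)/(219 + a) (Y(a) = (a + 86)/(a + 219) = (86 + a)/(219 + a))
Y(90 - 1*236)*(-1*23) = ((86 + (90 - 1*236))/(219 + (90 - 1*236)))*(-1*23) = ((86 + (90 - 236))/(219 + (90 - 236)))*(-23) = ((86 - 146)/(219 - 146))*(-23) = (-60/73)*(-23) = ((1/73)*(-60))*(-23) = -60/73*(-23) = 1380/73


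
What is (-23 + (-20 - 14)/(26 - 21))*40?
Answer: -1192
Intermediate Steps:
(-23 + (-20 - 14)/(26 - 21))*40 = (-23 - 34/5)*40 = -149/5*40 = -1192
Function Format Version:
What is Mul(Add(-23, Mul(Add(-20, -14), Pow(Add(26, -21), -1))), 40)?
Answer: -1192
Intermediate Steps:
Mul(Add(-23, Mul(Add(-20, -14), Pow(Add(26, -21), -1))), 40) = Mul(Add(-23, Mul(-34, Pow(5, -1))), 40) = Mul(Add(-23, Mul(-34, Rational(1, 5))), 40) = Mul(Add(-23, Rational(-34, 5)), 40) = Mul(Rational(-149, 5), 40) = -1192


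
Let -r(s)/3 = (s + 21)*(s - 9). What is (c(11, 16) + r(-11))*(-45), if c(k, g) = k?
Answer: -27495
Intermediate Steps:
r(s) = -3*(-9 + s)*(21 + s) (r(s) = -3*(s + 21)*(s - 9) = -3*(21 + s)*(-9 + s) = -3*(-9 + s)*(21 + s))
(c(11, 16) + r(-11))*(-45) = (11 + (567 - 36*(-11) - 3*(-11)²))*(-45) = (11 + (567 + 396 - 3*121))*(-45) = (11 + (567 + 396 - 363))*(-45) = (11 + 600)*(-45) = 611*(-45) = -27495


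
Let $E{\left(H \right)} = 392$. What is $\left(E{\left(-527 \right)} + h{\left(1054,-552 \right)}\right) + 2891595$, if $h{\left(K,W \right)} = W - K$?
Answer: $2890381$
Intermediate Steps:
$\left(E{\left(-527 \right)} + h{\left(1054,-552 \right)}\right) + 2891595 = \left(392 - 1606\right) + 2891595 = -1214 + 2891595 = 2890381$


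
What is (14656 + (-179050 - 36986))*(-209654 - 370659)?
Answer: 116863431940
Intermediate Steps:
(14656 + (-179050 - 36986))*(-209654 - 370659) = (14656 - 216036)*(-580313) = -201380*(-580313) = 116863431940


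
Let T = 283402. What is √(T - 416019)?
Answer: I*√132617 ≈ 364.17*I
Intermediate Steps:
√(T - 416019) = √(283402 - 416019) = √(-132617) = I*√132617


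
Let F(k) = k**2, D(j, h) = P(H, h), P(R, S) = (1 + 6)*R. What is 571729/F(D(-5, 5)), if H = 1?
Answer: 571729/49 ≈ 11668.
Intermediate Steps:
P(R, S) = 7*R
D(j, h) = 7 (D(j, h) = 7*1 = 7)
571729/F(D(-5, 5)) = 571729/(7**2) = 571729/49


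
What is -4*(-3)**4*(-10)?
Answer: 3240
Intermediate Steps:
-4*(-3)**4*(-10) = -4*81*(-10) = -324*(-10) = 3240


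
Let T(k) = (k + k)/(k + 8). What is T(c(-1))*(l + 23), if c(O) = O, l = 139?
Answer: -324/7 ≈ -46.286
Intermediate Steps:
T(k) = 2*k/(8 + k) (T(k) = (2*k)/(8 + k) = 2*k/(8 + k))
T(c(-1))*(l + 23) = (2*(-1)/(8 - 1))*(139 + 23) = (2*(-1)/7)*162 = (2*(-1)*(⅐))*162 = -2/7*162 = -324/7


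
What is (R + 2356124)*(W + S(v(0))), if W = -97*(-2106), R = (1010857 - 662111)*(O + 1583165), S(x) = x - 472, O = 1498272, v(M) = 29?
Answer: 219053784331059714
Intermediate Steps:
S(x) = -472 + x
R = 1074638828002 (R = (1010857 - 662111)*(1498272 + 1583165) = 348746*3081437 = 1074638828002)
W = 204282
(R + 2356124)*(W + S(v(0))) = (1074638828002 + 2356124)*(204282 + (-472 + 29)) = 1074641184126*(204282 - 443) = 1074641184126*203839 = 219053784331059714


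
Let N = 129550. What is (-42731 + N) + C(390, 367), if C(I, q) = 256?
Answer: 87075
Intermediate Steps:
(-42731 + N) + C(390, 367) = (-42731 + 129550) + 256 = 86819 + 256 = 87075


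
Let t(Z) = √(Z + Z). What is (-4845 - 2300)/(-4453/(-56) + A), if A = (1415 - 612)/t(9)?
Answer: 219665880/11405447 - 369710880*√2/11405447 ≈ -26.582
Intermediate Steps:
t(Z) = √2*√Z (t(Z) = √(2*Z) = √2*√Z)
A = 803*√2/6 (A = (1415 - 612)/((√2*√9)) = 803/((√2*3)) = 803/((3*√2)) = 803*(√2/6) = 803*√2/6 ≈ 189.27)
(-4845 - 2300)/(-4453/(-56) + A) = (-4845 - 2300)/(-4453/(-56) + 803*√2/6) = -7145/(-4453*(-1/56) + 803*√2/6) = -7145/(4453/56 + 803*√2/6)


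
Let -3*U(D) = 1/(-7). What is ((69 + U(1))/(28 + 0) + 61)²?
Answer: 348158281/86436 ≈ 4027.9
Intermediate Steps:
U(D) = 1/21 (U(D) = -⅓/(-7) = -⅓*(-⅐) = 1/21)
((69 + U(1))/(28 + 0) + 61)² = ((69 + 1/21)/(28 + 0) + 61)² = ((1450/21)/28 + 61)² = ((1450/21)*(1/28) + 61)² = (725/294 + 61)² = (18659/294)² = 348158281/86436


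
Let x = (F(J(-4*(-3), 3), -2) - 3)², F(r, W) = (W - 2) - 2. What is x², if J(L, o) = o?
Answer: 6561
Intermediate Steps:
F(r, W) = -4 + W (F(r, W) = (-2 + W) - 2 = -4 + W)
x = 81 (x = ((-4 - 2) - 3)² = (-6 - 3)² = (-9)² = 81)
x² = 81² = 6561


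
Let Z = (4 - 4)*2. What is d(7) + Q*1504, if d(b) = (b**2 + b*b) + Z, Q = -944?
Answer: -1419678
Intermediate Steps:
Z = 0 (Z = 0*2 = 0)
d(b) = 2*b**2 (d(b) = (b**2 + b*b) + 0 = (b**2 + b**2) + 0 = 2*b**2 + 0 = 2*b**2)
d(7) + Q*1504 = 2*7**2 - 944*1504 = 2*49 - 1419776 = 98 - 1419776 = -1419678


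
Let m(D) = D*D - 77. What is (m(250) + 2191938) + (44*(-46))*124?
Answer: 2003385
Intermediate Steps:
m(D) = -77 + D² (m(D) = D² - 77 = -77 + D²)
(m(250) + 2191938) + (44*(-46))*124 = ((-77 + 250²) + 2191938) + (44*(-46))*124 = ((-77 + 62500) + 2191938) - 2024*124 = (62423 + 2191938) - 250976 = 2254361 - 250976 = 2003385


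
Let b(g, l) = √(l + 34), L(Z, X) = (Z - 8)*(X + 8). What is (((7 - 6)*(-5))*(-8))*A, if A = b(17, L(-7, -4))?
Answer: 40*I*√26 ≈ 203.96*I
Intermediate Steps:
L(Z, X) = (-8 + Z)*(8 + X)
b(g, l) = √(34 + l)
A = I*√26 (A = √(34 + (-64 - 8*(-4) + 8*(-7) - 4*(-7))) = √(34 + (-64 + 32 - 56 + 28)) = √(34 - 60) = √(-26) = I*√26 ≈ 5.099*I)
(((7 - 6)*(-5))*(-8))*A = (((7 - 6)*(-5))*(-8))*(I*√26) = ((1*(-5))*(-8))*(I*√26) = (-5*(-8))*(I*√26) = 40*(I*√26) = 40*I*√26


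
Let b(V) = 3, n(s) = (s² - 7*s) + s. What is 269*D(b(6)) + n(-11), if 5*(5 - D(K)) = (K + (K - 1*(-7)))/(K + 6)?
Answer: 65443/45 ≈ 1454.3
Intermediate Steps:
n(s) = s² - 6*s
D(K) = 5 - (7 + 2*K)/(5*(6 + K)) (D(K) = 5 - (K + (K - 1*(-7)))/(5*(K + 6)) = 5 - (K + (K + 7))/(5*(6 + K)) = 5 - (K + (7 + K))/(5*(6 + K)) = 5 - (7 + 2*K)/(5*(6 + K)))
269*D(b(6)) + n(-11) = 269*((143 + 23*3)/(5*(6 + 3))) - 11*(-6 - 11) = 269*((⅕)*(143 + 69)/9) - 11*(-17) = 269*((⅕)*(⅑)*212) + 187 = 269*(212/45) + 187 = 57028/45 + 187 = 65443/45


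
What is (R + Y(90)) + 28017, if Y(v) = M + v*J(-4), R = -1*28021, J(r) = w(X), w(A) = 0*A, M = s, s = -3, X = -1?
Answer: -7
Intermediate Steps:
M = -3
w(A) = 0
J(r) = 0
R = -28021
Y(v) = -3 (Y(v) = -3 + v*0 = -3 + 0 = -3)
(R + Y(90)) + 28017 = (-28021 - 3) + 28017 = -28024 + 28017 = -7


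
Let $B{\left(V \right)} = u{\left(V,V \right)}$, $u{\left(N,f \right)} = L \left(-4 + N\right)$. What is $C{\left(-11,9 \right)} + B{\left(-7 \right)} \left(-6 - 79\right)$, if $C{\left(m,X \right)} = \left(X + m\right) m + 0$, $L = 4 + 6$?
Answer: $9372$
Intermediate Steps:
$L = 10$
$u{\left(N,f \right)} = -40 + 10 N$ ($u{\left(N,f \right)} = 10 \left(-4 + N\right) = -40 + 10 N$)
$C{\left(m,X \right)} = m \left(X + m\right)$ ($C{\left(m,X \right)} = m \left(X + m\right) + 0 = m \left(X + m\right)$)
$B{\left(V \right)} = -40 + 10 V$
$C{\left(-11,9 \right)} + B{\left(-7 \right)} \left(-6 - 79\right) = - 11 \left(9 - 11\right) + \left(-40 + 10 \left(-7\right)\right) \left(-6 - 79\right) = \left(-11\right) \left(-2\right) + \left(-40 - 70\right) \left(-6 - 79\right) = 22 - -9350 = 22 + 9350 = 9372$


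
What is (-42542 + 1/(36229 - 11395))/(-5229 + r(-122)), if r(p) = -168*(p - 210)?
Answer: -150926861/179326314 ≈ -0.84163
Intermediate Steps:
r(p) = 35280 - 168*p (r(p) = -168*(-210 + p) = 35280 - 168*p)
(-42542 + 1/(36229 - 11395))/(-5229 + r(-122)) = (-42542 + 1/(36229 - 11395))/(-5229 + (35280 - 168*(-122))) = (-42542 + 1/24834)/(-5229 + (35280 + 20496)) = (-42542 + 1/24834)/(-5229 + 55776) = -1056488027/24834/50547 = -1056488027/24834*1/50547 = -150926861/179326314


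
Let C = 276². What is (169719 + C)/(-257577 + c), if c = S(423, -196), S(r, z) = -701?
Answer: -245895/258278 ≈ -0.95206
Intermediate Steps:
c = -701
C = 76176
(169719 + C)/(-257577 + c) = (169719 + 76176)/(-257577 - 701) = 245895/(-258278) = 245895*(-1/258278) = -245895/258278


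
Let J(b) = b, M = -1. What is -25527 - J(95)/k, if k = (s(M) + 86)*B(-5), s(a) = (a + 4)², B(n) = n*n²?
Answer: -3190874/125 ≈ -25527.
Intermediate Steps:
B(n) = n³
s(a) = (4 + a)²
k = -11875 (k = ((4 - 1)² + 86)*(-5)³ = (3² + 86)*(-125) = (9 + 86)*(-125) = 95*(-125) = -11875)
-25527 - J(95)/k = -25527 - 95/(-11875) = -25527 - 95*(-1)/11875 = -25527 - 1*(-1/125) = -25527 + 1/125 = -3190874/125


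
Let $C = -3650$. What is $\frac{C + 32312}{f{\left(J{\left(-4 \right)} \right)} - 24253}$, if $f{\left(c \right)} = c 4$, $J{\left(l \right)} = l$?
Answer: $- \frac{28662}{24269} \approx -1.181$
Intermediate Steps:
$f{\left(c \right)} = 4 c$
$\frac{C + 32312}{f{\left(J{\left(-4 \right)} \right)} - 24253} = \frac{-3650 + 32312}{4 \left(-4\right) - 24253} = \frac{28662}{-16 - 24253} = \frac{28662}{-24269} = 28662 \left(- \frac{1}{24269}\right) = - \frac{28662}{24269}$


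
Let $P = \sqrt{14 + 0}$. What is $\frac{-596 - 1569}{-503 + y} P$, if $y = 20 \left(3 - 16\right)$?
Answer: $\frac{2165 \sqrt{14}}{763} \approx 10.617$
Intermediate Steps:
$y = -260$ ($y = 20 \left(-13\right) = -260$)
$P = \sqrt{14} \approx 3.7417$
$\frac{-596 - 1569}{-503 + y} P = \frac{-596 - 1569}{-503 - 260} \sqrt{14} = - \frac{2165}{-763} \sqrt{14} = \left(-2165\right) \left(- \frac{1}{763}\right) \sqrt{14} = \frac{2165 \sqrt{14}}{763}$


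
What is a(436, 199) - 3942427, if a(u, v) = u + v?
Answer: -3941792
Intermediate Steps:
a(436, 199) - 3942427 = (436 + 199) - 3942427 = 635 - 3942427 = -3941792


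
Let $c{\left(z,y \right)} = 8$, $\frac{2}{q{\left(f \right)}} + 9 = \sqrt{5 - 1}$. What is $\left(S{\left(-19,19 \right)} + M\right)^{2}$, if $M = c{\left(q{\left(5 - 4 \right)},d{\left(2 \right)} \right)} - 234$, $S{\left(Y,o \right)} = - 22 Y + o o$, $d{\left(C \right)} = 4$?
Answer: $305809$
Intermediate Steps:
$q{\left(f \right)} = - \frac{2}{7}$ ($q{\left(f \right)} = \frac{2}{-9 + \sqrt{5 - 1}} = \frac{2}{-9 + \sqrt{4}} = \frac{2}{-9 + 2} = \frac{2}{-7} = 2 \left(- \frac{1}{7}\right) = - \frac{2}{7}$)
$S{\left(Y,o \right)} = o^{2} - 22 Y$ ($S{\left(Y,o \right)} = - 22 Y + o^{2} = o^{2} - 22 Y$)
$M = -226$ ($M = 8 - 234 = -226$)
$\left(S{\left(-19,19 \right)} + M\right)^{2} = \left(\left(19^{2} - -418\right) - 226\right)^{2} = \left(\left(361 + 418\right) - 226\right)^{2} = \left(779 - 226\right)^{2} = 553^{2} = 305809$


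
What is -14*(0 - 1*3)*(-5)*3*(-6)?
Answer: 3780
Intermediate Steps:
-14*(0 - 1*3)*(-5)*3*(-6) = -14*(0 - 3)*(-5)*3*(-6) = -14*(-3*(-5))*3*(-6) = -210*3*(-6) = -14*45*(-6) = -630*(-6) = 3780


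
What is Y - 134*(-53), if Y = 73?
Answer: 7175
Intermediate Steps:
Y - 134*(-53) = 73 - 134*(-53) = 73 + 7102 = 7175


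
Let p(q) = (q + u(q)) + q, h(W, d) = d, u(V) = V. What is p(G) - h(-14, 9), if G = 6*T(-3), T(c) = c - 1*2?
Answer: -99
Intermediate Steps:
T(c) = -2 + c (T(c) = c - 2 = -2 + c)
G = -30 (G = 6*(-2 - 3) = 6*(-5) = -30)
p(q) = 3*q (p(q) = (q + q) + q = 2*q + q = 3*q)
p(G) - h(-14, 9) = 3*(-30) - 1*9 = -90 - 9 = -99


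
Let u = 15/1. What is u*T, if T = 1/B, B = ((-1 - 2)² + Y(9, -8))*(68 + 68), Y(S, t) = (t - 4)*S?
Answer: -5/4488 ≈ -0.0011141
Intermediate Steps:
Y(S, t) = S*(-4 + t) (Y(S, t) = (-4 + t)*S = S*(-4 + t))
u = 15 (u = 15*1 = 15)
B = -13464 (B = ((-1 - 2)² + 9*(-4 - 8))*(68 + 68) = ((-3)² + 9*(-12))*136 = (9 - 108)*136 = -99*136 = -13464)
T = -1/13464 (T = 1/(-13464) = -1/13464 ≈ -7.4272e-5)
u*T = 15*(-1/13464) = -5/4488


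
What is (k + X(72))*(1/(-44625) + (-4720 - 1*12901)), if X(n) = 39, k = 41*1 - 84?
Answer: 3145348504/44625 ≈ 70484.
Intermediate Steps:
k = -43 (k = 41 - 84 = -43)
(k + X(72))*(1/(-44625) + (-4720 - 1*12901)) = (-43 + 39)*(1/(-44625) + (-4720 - 1*12901)) = -4*(-1/44625 + (-4720 - 12901)) = -4*(-1/44625 - 17621) = -4*(-786337126/44625) = 3145348504/44625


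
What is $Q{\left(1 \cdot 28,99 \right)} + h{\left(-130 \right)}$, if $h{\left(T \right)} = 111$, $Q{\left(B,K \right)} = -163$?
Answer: $-52$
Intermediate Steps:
$Q{\left(1 \cdot 28,99 \right)} + h{\left(-130 \right)} = -163 + 111 = -52$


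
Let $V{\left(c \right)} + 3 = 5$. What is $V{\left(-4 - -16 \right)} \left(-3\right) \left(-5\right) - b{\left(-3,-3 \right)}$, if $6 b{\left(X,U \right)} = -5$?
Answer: $\frac{185}{6} \approx 30.833$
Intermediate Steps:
$b{\left(X,U \right)} = - \frac{5}{6}$ ($b{\left(X,U \right)} = \frac{1}{6} \left(-5\right) = - \frac{5}{6}$)
$V{\left(c \right)} = 2$ ($V{\left(c \right)} = -3 + 5 = 2$)
$V{\left(-4 - -16 \right)} \left(-3\right) \left(-5\right) - b{\left(-3,-3 \right)} = 2 \left(-3\right) \left(-5\right) - - \frac{5}{6} = \left(-6\right) \left(-5\right) + \frac{5}{6} = 30 + \frac{5}{6} = \frac{185}{6}$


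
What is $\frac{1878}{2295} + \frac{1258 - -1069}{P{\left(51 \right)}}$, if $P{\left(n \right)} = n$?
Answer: $\frac{35531}{765} \approx 46.446$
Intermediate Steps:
$\frac{1878}{2295} + \frac{1258 - -1069}{P{\left(51 \right)}} = \frac{1878}{2295} + \frac{1258 - -1069}{51} = 1878 \cdot \frac{1}{2295} + \left(1258 + 1069\right) \frac{1}{51} = \frac{626}{765} + 2327 \cdot \frac{1}{51} = \frac{626}{765} + \frac{2327}{51} = \frac{35531}{765}$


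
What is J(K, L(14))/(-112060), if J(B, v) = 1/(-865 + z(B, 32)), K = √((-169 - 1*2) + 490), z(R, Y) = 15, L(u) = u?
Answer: 1/95251000 ≈ 1.0499e-8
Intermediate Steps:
K = √319 (K = √((-169 - 2) + 490) = √(-171 + 490) = √319 ≈ 17.861)
J(B, v) = -1/850 (J(B, v) = 1/(-865 + 15) = 1/(-850) = -1/850)
J(K, L(14))/(-112060) = -1/850/(-112060) = -1/850*(-1/112060) = 1/95251000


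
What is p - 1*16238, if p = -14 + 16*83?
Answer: -14924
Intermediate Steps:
p = 1314 (p = -14 + 1328 = 1314)
p - 1*16238 = 1314 - 1*16238 = 1314 - 16238 = -14924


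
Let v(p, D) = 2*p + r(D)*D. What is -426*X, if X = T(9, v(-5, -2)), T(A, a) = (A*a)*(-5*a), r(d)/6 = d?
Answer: 3757320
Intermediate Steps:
r(d) = 6*d
v(p, D) = 2*p + 6*D² (v(p, D) = 2*p + (6*D)*D = 2*p + 6*D²)
T(A, a) = -5*A*a²
X = -8820 (X = -5*9*(2*(-5) + 6*(-2)²)² = -5*9*(-10 + 6*4)² = -5*9*(-10 + 24)² = -5*9*14² = -5*9*196 = -8820)
-426*X = -426*(-8820) = 3757320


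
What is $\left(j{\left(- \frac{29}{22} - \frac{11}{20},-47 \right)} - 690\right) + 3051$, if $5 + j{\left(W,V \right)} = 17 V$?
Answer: $1557$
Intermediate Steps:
$j{\left(W,V \right)} = -5 + 17 V$
$\left(j{\left(- \frac{29}{22} - \frac{11}{20},-47 \right)} - 690\right) + 3051 = \left(\left(-5 + 17 \left(-47\right)\right) - 690\right) + 3051 = \left(\left(-5 - 799\right) - 690\right) + 3051 = \left(-804 - 690\right) + 3051 = -1494 + 3051 = 1557$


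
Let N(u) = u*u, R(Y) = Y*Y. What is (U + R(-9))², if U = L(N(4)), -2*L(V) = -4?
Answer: 6889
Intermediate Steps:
R(Y) = Y²
N(u) = u²
L(V) = 2 (L(V) = -½*(-4) = 2)
U = 2
(U + R(-9))² = (2 + (-9)²)² = (2 + 81)² = 83² = 6889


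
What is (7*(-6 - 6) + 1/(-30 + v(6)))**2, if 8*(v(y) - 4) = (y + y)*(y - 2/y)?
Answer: 8655364/1225 ≈ 7065.6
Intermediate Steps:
v(y) = 4 + y*(y - 2/y)/4 (v(y) = 4 + ((y + y)*(y - 2/y))/8 = 4 + ((2*y)*(y - 2/y))/8 = 4 + (2*y*(y - 2/y))/8 = 4 + y*(y - 2/y)/4)
(7*(-6 - 6) + 1/(-30 + v(6)))**2 = (7*(-6 - 6) + 1/(-30 + (7/2 + (1/4)*6**2)))**2 = (7*(-12) + 1/(-30 + (7/2 + (1/4)*36)))**2 = (-84 + 1/(-30 + (7/2 + 9)))**2 = (-84 + 1/(-30 + 25/2))**2 = (-84 + 1/(-35/2))**2 = (-84 - 2/35)**2 = (-2942/35)**2 = 8655364/1225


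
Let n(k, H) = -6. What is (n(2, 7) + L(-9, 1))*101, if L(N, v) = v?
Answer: -505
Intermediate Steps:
(n(2, 7) + L(-9, 1))*101 = (-6 + 1)*101 = -5*101 = -505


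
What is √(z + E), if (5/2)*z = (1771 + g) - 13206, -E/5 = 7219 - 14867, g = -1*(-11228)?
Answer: √953930/5 ≈ 195.34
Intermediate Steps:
g = 11228
E = 38240 (E = -5*(7219 - 14867) = -5*(-7648) = 38240)
z = -414/5 (z = 2*((1771 + 11228) - 13206)/5 = 2*(12999 - 13206)/5 = (⅖)*(-207) = -414/5 ≈ -82.800)
√(z + E) = √(-414/5 + 38240) = √(190786/5) = √953930/5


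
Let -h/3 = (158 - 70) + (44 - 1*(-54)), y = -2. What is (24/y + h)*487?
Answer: -277590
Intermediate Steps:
h = -558 (h = -3*((158 - 70) + (44 - 1*(-54))) = -3*(88 + (44 + 54)) = -3*(88 + 98) = -3*186 = -558)
(24/y + h)*487 = (24/(-2) - 558)*487 = (24*(-½) - 558)*487 = (-12 - 558)*487 = -570*487 = -277590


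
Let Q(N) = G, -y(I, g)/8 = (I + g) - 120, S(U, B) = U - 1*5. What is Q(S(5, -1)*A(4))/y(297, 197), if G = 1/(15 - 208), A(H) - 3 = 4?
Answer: 1/577456 ≈ 1.7317e-6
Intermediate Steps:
S(U, B) = -5 + U (S(U, B) = U - 5 = -5 + U)
A(H) = 7 (A(H) = 3 + 4 = 7)
y(I, g) = 960 - 8*I - 8*g (y(I, g) = -8*((I + g) - 120) = -8*(-120 + I + g) = 960 - 8*I - 8*g)
G = -1/193 (G = 1/(-193) = -1/193 ≈ -0.0051813)
Q(N) = -1/193
Q(S(5, -1)*A(4))/y(297, 197) = -1/(193*(960 - 8*297 - 8*197)) = -1/(193*(960 - 2376 - 1576)) = -1/193/(-2992) = -1/193*(-1/2992) = 1/577456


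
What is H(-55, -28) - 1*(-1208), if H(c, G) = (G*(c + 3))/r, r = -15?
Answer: 16664/15 ≈ 1110.9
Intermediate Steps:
H(c, G) = -G*(3 + c)/15 (H(c, G) = (G*(c + 3))/(-15) = (G*(3 + c))*(-1/15) = -G*(3 + c)/15)
H(-55, -28) - 1*(-1208) = -1/15*(-28)*(3 - 55) - 1*(-1208) = -1/15*(-28)*(-52) + 1208 = -1456/15 + 1208 = 16664/15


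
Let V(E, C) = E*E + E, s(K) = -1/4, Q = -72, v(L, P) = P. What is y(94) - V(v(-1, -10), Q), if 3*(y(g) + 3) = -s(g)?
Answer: -1115/12 ≈ -92.917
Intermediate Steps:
s(K) = -¼ (s(K) = -1*¼ = -¼)
y(g) = -35/12 (y(g) = -3 + (-1*(-¼))/3 = -3 + (⅓)*(¼) = -3 + 1/12 = -35/12)
V(E, C) = E + E² (V(E, C) = E² + E = E + E²)
y(94) - V(v(-1, -10), Q) = -35/12 - (-10)*(1 - 10) = -35/12 - (-10)*(-9) = -35/12 - 1*90 = -35/12 - 90 = -1115/12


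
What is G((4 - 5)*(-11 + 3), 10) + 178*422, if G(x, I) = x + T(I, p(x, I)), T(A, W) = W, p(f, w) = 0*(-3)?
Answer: 75124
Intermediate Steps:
p(f, w) = 0
G(x, I) = x (G(x, I) = x + 0 = x)
G((4 - 5)*(-11 + 3), 10) + 178*422 = (4 - 5)*(-11 + 3) + 178*422 = -1*(-8) + 75116 = 8 + 75116 = 75124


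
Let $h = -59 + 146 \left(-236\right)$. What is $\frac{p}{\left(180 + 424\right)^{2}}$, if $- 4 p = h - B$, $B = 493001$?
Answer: $\frac{131879}{364816} \approx 0.36149$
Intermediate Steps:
$h = -34515$ ($h = -59 - 34456 = -34515$)
$p = 131879$ ($p = - \frac{-34515 - 493001}{4} = \left(- \frac{1}{4}\right) \left(-527516\right) = 131879$)
$\frac{p}{\left(180 + 424\right)^{2}} = \frac{131879}{\left(180 + 424\right)^{2}} = \frac{131879}{604^{2}} = \frac{131879}{364816}$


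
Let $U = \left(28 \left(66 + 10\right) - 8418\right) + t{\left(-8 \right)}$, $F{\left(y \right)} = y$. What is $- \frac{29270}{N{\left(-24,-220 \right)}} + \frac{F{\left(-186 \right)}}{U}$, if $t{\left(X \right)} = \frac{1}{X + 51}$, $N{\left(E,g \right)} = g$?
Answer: $\frac{791838719}{5950318} \approx 133.07$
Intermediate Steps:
$t{\left(X \right)} = \frac{1}{51 + X}$
$U = - \frac{270469}{43}$ ($U = \left(28 \left(66 + 10\right) - 8418\right) + \frac{1}{51 - 8} = \left(28 \cdot 76 - 8418\right) + \frac{1}{43} = \left(2128 - 8418\right) + \frac{1}{43} = -6290 + \frac{1}{43} = - \frac{270469}{43} \approx -6290.0$)
$- \frac{29270}{N{\left(-24,-220 \right)}} + \frac{F{\left(-186 \right)}}{U} = - \frac{29270}{-220} - \frac{186}{- \frac{270469}{43}} = \left(-29270\right) \left(- \frac{1}{220}\right) - - \frac{7998}{270469} = \frac{2927}{22} + \frac{7998}{270469} = \frac{791838719}{5950318}$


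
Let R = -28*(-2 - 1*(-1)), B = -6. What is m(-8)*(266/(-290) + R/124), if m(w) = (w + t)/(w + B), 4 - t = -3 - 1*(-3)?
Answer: -888/4495 ≈ -0.19755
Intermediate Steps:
t = 4 (t = 4 - (-3 - 1*(-3)) = 4 - (-3 + 3) = 4 - 1*0 = 4 + 0 = 4)
R = 28 (R = -28*(-2 + 1) = -28*(-1) = 28)
m(w) = (4 + w)/(-6 + w) (m(w) = (w + 4)/(w - 6) = (4 + w)/(-6 + w))
m(-8)*(266/(-290) + R/124) = ((4 - 8)/(-6 - 8))*(266/(-290) + 28/124) = (-4/(-14))*(266*(-1/290) + 28*(1/124)) = (-1/14*(-4))*(-133/145 + 7/31) = (2/7)*(-3108/4495) = -888/4495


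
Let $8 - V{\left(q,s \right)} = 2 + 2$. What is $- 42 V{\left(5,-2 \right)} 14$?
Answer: $-2352$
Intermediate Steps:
$V{\left(q,s \right)} = 4$ ($V{\left(q,s \right)} = 8 - \left(2 + 2\right) = 8 - 4 = 4$)
$- 42 V{\left(5,-2 \right)} 14 = \left(-42\right) 4 \cdot 14 = \left(-168\right) 14 = -2352$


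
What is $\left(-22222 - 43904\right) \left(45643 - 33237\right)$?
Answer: $-820359156$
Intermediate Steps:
$\left(-22222 - 43904\right) \left(45643 - 33237\right) = \left(-66126\right) 12406 = -820359156$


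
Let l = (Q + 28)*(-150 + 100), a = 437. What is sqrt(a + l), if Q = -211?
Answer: sqrt(9587) ≈ 97.913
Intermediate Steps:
l = 9150 (l = (-211 + 28)*(-150 + 100) = -183*(-50) = 9150)
sqrt(a + l) = sqrt(437 + 9150) = sqrt(9587)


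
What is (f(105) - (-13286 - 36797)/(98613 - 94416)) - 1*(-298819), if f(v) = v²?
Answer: 1300465351/4197 ≈ 3.0986e+5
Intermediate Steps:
(f(105) - (-13286 - 36797)/(98613 - 94416)) - 1*(-298819) = (105² - (-13286 - 36797)/(98613 - 94416)) - 1*(-298819) = (11025 - (-50083)/4197) + 298819 = (11025 - 1*(-50083/4197)) + 298819 = (11025 + 50083/4197) + 298819 = 46322008/4197 + 298819 = 1300465351/4197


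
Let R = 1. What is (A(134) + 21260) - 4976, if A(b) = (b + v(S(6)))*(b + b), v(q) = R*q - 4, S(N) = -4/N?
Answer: 152836/3 ≈ 50945.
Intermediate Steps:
v(q) = -4 + q (v(q) = 1*q - 4 = q - 4 = -4 + q)
A(b) = 2*b*(-14/3 + b) (A(b) = (b + (-4 - 4/6))*(b + b) = (b + (-4 - 4*⅙))*(2*b) = (b + (-4 - ⅔))*(2*b) = (b - 14/3)*(2*b) = (-14/3 + b)*(2*b) = 2*b*(-14/3 + b))
(A(134) + 21260) - 4976 = ((⅔)*134*(-14 + 3*134) + 21260) - 4976 = ((⅔)*134*(-14 + 402) + 21260) - 4976 = ((⅔)*134*388 + 21260) - 4976 = (103984/3 + 21260) - 4976 = 167764/3 - 4976 = 152836/3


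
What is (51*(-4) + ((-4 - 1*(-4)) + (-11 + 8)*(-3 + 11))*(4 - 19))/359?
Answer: 156/359 ≈ 0.43454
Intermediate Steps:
(51*(-4) + ((-4 - 1*(-4)) + (-11 + 8)*(-3 + 11))*(4 - 19))/359 = (-204 + ((-4 + 4) - 3*8)*(-15))*(1/359) = (-204 + (0 - 24)*(-15))*(1/359) = (-204 - 24*(-15))*(1/359) = (-204 + 360)*(1/359) = 156*(1/359) = 156/359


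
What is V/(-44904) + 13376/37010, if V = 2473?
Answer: 254555087/830948520 ≈ 0.30634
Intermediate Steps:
V/(-44904) + 13376/37010 = 2473/(-44904) + 13376/37010 = 2473*(-1/44904) + 13376*(1/37010) = -2473/44904 + 6688/18505 = 254555087/830948520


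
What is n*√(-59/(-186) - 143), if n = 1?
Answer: I*√4936254/186 ≈ 11.945*I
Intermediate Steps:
n*√(-59/(-186) - 143) = 1*√(-59/(-186) - 143) = 1*√(-59*(-1/186) - 143) = 1*√(59/186 - 143) = 1*√(-26539/186) = 1*(I*√4936254/186) = I*√4936254/186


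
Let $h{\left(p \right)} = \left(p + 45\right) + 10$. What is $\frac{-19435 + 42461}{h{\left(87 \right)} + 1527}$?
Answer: $\frac{23026}{1669} \approx 13.796$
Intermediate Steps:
$h{\left(p \right)} = 55 + p$ ($h{\left(p \right)} = \left(45 + p\right) + 10 = 55 + p$)
$\frac{-19435 + 42461}{h{\left(87 \right)} + 1527} = \frac{-19435 + 42461}{\left(55 + 87\right) + 1527} = \frac{23026}{142 + 1527} = \frac{23026}{1669}$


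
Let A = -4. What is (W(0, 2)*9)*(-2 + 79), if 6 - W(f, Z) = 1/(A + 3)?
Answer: 4851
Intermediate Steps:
W(f, Z) = 7 (W(f, Z) = 6 - 1/(-4 + 3) = 6 - 1/(-1) = 6 - 1*(-1) = 6 + 1 = 7)
(W(0, 2)*9)*(-2 + 79) = (7*9)*(-2 + 79) = 63*77 = 4851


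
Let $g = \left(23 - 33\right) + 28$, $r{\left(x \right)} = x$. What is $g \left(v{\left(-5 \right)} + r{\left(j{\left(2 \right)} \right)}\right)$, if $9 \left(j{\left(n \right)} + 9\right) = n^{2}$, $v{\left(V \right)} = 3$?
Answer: $-100$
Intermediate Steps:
$j{\left(n \right)} = -9 + \frac{n^{2}}{9}$
$g = 18$ ($g = -10 + 28 = 18$)
$g \left(v{\left(-5 \right)} + r{\left(j{\left(2 \right)} \right)}\right) = 18 \left(3 - \left(9 - \frac{2^{2}}{9}\right)\right) = 18 \left(3 + \left(-9 + \frac{1}{9} \cdot 4\right)\right) = 18 \left(3 + \left(-9 + \frac{4}{9}\right)\right) = 18 \left(3 - \frac{77}{9}\right) = 18 \left(- \frac{50}{9}\right) = -100$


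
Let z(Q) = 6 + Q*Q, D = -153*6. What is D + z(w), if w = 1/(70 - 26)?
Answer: -1765631/1936 ≈ -912.00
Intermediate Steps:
D = -918
w = 1/44 ≈ 0.022727
z(Q) = 6 + Q²
D + z(w) = -918 + (6 + (1/44)²) = -918 + (6 + 1/1936) = -918 + 11617/1936 = -1765631/1936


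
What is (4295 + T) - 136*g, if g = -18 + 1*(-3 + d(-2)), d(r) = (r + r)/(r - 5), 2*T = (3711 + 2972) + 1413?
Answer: 77849/7 ≈ 11121.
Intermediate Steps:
T = 4048 (T = ((3711 + 2972) + 1413)/2 = (6683 + 1413)/2 = (½)*8096 = 4048)
d(r) = 2*r/(-5 + r) (d(r) = (2*r)/(-5 + r) = 2*r/(-5 + r))
g = -143/7 (g = -18 + 1*(-3 + 2*(-2)/(-5 - 2)) = -18 + 1*(-3 + 2*(-2)/(-7)) = -18 + 1*(-3 + 2*(-2)*(-⅐)) = -18 + 1*(-3 + 4/7) = -18 + 1*(-17/7) = -18 - 17/7 = -143/7 ≈ -20.429)
(4295 + T) - 136*g = (4295 + 4048) - 136*(-143/7) = 8343 + 19448/7 = 77849/7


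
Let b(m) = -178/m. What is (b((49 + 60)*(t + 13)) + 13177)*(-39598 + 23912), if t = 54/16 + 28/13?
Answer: -43414426100914/210043 ≈ -2.0669e+8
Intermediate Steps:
t = 575/104 (t = 54*(1/16) + 28*(1/13) = 27/8 + 28/13 = 575/104 ≈ 5.5288)
(b((49 + 60)*(t + 13)) + 13177)*(-39598 + 23912) = (-178*1/((49 + 60)*(575/104 + 13)) + 13177)*(-39598 + 23912) = (-178/(109*(1927/104)) + 13177)*(-15686) = (-178/210043/104 + 13177)*(-15686) = (-178*104/210043 + 13177)*(-15686) = (-18512/210043 + 13177)*(-15686) = (2767718099/210043)*(-15686) = -43414426100914/210043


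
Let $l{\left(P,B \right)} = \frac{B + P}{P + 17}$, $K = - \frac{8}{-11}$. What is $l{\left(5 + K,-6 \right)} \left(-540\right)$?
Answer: $\frac{162}{25} \approx 6.48$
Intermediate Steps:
$K = \frac{8}{11}$ ($K = \left(-8\right) \left(- \frac{1}{11}\right) = \frac{8}{11} \approx 0.72727$)
$l{\left(P,B \right)} = \frac{B + P}{17 + P}$
$l{\left(5 + K,-6 \right)} \left(-540\right) = \frac{-6 + \left(5 + \frac{8}{11}\right)}{17 + \left(5 + \frac{8}{11}\right)} \left(-540\right) = \frac{-6 + \frac{63}{11}}{17 + \frac{63}{11}} \left(-540\right) = \frac{1}{\frac{250}{11}} \left(- \frac{3}{11}\right) \left(-540\right) = \frac{11}{250} \left(- \frac{3}{11}\right) \left(-540\right) = \left(- \frac{3}{250}\right) \left(-540\right) = \frac{162}{25}$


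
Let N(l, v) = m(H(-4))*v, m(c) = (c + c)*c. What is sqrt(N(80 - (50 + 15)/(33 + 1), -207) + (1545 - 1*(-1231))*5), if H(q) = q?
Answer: 2*sqrt(1814) ≈ 85.182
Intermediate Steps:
m(c) = 2*c**2 (m(c) = (2*c)*c = 2*c**2)
N(l, v) = 32*v (N(l, v) = (2*(-4)**2)*v = (2*16)*v = 32*v)
sqrt(N(80 - (50 + 15)/(33 + 1), -207) + (1545 - 1*(-1231))*5) = sqrt(32*(-207) + (1545 - 1*(-1231))*5) = sqrt(-6624 + (1545 + 1231)*5) = sqrt(-6624 + 2776*5) = sqrt(-6624 + 13880) = sqrt(7256) = 2*sqrt(1814)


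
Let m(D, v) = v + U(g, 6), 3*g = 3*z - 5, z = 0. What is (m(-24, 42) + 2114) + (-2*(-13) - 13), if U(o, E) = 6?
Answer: 2175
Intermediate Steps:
g = -5/3 (g = (3*0 - 5)/3 = (0 - 5)/3 = (⅓)*(-5) = -5/3 ≈ -1.6667)
m(D, v) = 6 + v (m(D, v) = v + 6 = 6 + v)
(m(-24, 42) + 2114) + (-2*(-13) - 13) = ((6 + 42) + 2114) + (-2*(-13) - 13) = (48 + 2114) + (26 - 13) = 2162 + 13 = 2175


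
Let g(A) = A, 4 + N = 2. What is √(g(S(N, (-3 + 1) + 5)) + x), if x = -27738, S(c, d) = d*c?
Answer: 68*I*√6 ≈ 166.57*I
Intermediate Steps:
N = -2 (N = -4 + 2 = -2)
S(c, d) = c*d
√(g(S(N, (-3 + 1) + 5)) + x) = √(-2*((-3 + 1) + 5) - 27738) = √(-2*(-2 + 5) - 27738) = √(-2*3 - 27738) = √(-6 - 27738) = √(-27744) = 68*I*√6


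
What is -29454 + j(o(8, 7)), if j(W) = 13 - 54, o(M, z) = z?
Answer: -29495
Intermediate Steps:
j(W) = -41
-29454 + j(o(8, 7)) = -29454 - 41 = -29495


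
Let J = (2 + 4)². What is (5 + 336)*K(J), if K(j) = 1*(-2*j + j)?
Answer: -12276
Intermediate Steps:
J = 36 (J = 6² = 36)
K(j) = -j (K(j) = 1*(-j) = -j)
(5 + 336)*K(J) = (5 + 336)*(-1*36) = 341*(-36) = -12276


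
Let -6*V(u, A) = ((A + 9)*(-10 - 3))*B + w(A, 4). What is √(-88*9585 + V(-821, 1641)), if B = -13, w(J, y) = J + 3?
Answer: I*√890229 ≈ 943.52*I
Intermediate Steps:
w(J, y) = 3 + J
V(u, A) = -254 - 85*A/3 (V(u, A) = -(((A + 9)*(-10 - 3))*(-13) + (3 + A))/6 = -(((9 + A)*(-13))*(-13) + (3 + A))/6 = -((-117 - 13*A)*(-13) + (3 + A))/6 = -((1521 + 169*A) + (3 + A))/6 = -(1524 + 170*A)/6 = -254 - 85*A/3)
√(-88*9585 + V(-821, 1641)) = √(-88*9585 + (-254 - 85/3*1641)) = √(-843480 + (-254 - 46495)) = √(-843480 - 46749) = √(-890229) = I*√890229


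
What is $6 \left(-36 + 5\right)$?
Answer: $-186$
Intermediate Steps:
$6 \left(-36 + 5\right) = 6 \left(-31\right) = -186$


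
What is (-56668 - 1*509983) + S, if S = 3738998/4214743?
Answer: -2388284596695/4214743 ≈ -5.6665e+5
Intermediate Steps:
S = 3738998/4214743 (S = 3738998*(1/4214743) = 3738998/4214743 ≈ 0.88712)
(-56668 - 1*509983) + S = (-56668 - 1*509983) + 3738998/4214743 = (-56668 - 509983) + 3738998/4214743 = -566651 + 3738998/4214743 = -2388284596695/4214743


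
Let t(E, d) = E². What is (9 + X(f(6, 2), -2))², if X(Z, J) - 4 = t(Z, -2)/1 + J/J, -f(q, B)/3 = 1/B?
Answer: 4225/16 ≈ 264.06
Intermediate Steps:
f(q, B) = -3/B
X(Z, J) = 5 + Z² (X(Z, J) = 4 + (Z²/1 + J/J) = 4 + (Z²*1 + 1) = 4 + (Z² + 1) = 4 + (1 + Z²) = 5 + Z²)
(9 + X(f(6, 2), -2))² = (9 + (5 + (-3/2)²))² = (9 + (5 + 9/4))² = (9 + 29/4)² = (65/4)² = 4225/16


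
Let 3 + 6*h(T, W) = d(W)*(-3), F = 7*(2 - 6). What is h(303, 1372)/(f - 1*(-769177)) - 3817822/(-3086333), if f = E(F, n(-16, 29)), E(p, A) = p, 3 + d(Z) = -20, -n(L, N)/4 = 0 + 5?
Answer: 2936507923141/2373849940617 ≈ 1.2370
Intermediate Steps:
n(L, N) = -20 (n(L, N) = -4*(0 + 5) = -4*5 = -20)
F = -28 (F = 7*(-4) = -28)
d(Z) = -23 (d(Z) = -3 - 20 = -23)
f = -28
h(T, W) = 11 (h(T, W) = -1/2 + (-23*(-3))/6 = -1/2 + (1/6)*69 = -1/2 + 23/2 = 11)
h(303, 1372)/(f - 1*(-769177)) - 3817822/(-3086333) = 11/(-28 - 1*(-769177)) - 3817822/(-3086333) = 11/(-28 + 769177) - 3817822*(-1/3086333) = 11/769149 + 3817822/3086333 = 2936507923141/2373849940617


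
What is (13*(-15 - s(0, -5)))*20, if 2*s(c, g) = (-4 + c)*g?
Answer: -6500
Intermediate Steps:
s(c, g) = g*(-4 + c)/2 (s(c, g) = ((-4 + c)*g)/2 = (g*(-4 + c))/2 = g*(-4 + c)/2)
(13*(-15 - s(0, -5)))*20 = (13*(-15 - (-5)*(-4 + 0)/2))*20 = (13*(-15 - (-5)*(-4)/2))*20 = (13*(-15 - 1*10))*20 = (13*(-15 - 10))*20 = (13*(-25))*20 = -325*20 = -6500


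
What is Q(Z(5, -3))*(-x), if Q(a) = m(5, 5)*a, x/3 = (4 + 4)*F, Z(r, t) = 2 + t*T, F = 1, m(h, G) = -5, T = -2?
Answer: 960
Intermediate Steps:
Z(r, t) = 2 - 2*t (Z(r, t) = 2 + t*(-2) = 2 - 2*t)
x = 24 (x = 3*((4 + 4)*1) = 3*(8*1) = 3*8 = 24)
Q(a) = -5*a
Q(Z(5, -3))*(-x) = (-5*(2 - 2*(-3)))*(-1*24) = -5*(2 + 6)*(-24) = -5*8*(-24) = -40*(-24) = 960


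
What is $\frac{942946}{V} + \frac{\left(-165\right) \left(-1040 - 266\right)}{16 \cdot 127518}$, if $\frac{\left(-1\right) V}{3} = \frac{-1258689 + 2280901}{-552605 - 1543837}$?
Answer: $\frac{56018145118318523}{86900286544} \approx 6.4463 \cdot 10^{5}$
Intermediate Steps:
$V = \frac{511106}{349407}$ ($V = - 3 \frac{-1258689 + 2280901}{-552605 - 1543837} = - 3 \frac{1022212}{-2096442} = - 3 \cdot 1022212 \left(- \frac{1}{2096442}\right) = \left(-3\right) \left(- \frac{511106}{1048221}\right) = \frac{511106}{349407} \approx 1.4628$)
$\frac{942946}{V} + \frac{\left(-165\right) \left(-1040 - 266\right)}{16 \cdot 127518} = \frac{942946}{\frac{511106}{349407}} + \frac{\left(-165\right) \left(-1040 - 266\right)}{16 \cdot 127518} = 942946 \cdot \frac{349407}{511106} + \frac{\left(-165\right) \left(-1306\right)}{2040288} = \frac{164735966511}{255553} + 215490 \cdot \frac{1}{2040288} = \frac{164735966511}{255553} + \frac{35915}{340048} = \frac{56018145118318523}{86900286544}$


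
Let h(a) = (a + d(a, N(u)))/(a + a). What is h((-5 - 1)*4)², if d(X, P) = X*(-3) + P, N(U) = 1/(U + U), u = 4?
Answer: 148225/147456 ≈ 1.0052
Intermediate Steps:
N(U) = 1/(2*U)
d(X, P) = P - 3*X (d(X, P) = -3*X + P = P - 3*X)
h(a) = (⅛ - 2*a)/(2*a) (h(a) = (a + ((½)/4 - 3*a))/(a + a) = (a + ((½)*(¼) - 3*a))/((2*a)) = (a + (⅛ - 3*a))*(1/(2*a)) = (⅛ - 2*a)*(1/(2*a)) = (⅛ - 2*a)/(2*a))
h((-5 - 1)*4)² = ((1/16 - (-5 - 1)*4)/(((-5 - 1)*4)))² = ((1/16 - (-6)*4)/((-6*4)))² = ((1/16 - 1*(-24))/(-24))² = (-(1/16 + 24)/24)² = (-1/24*385/16)² = (-385/384)² = 148225/147456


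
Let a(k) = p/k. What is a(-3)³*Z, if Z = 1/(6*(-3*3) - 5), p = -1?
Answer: -1/1593 ≈ -0.00062775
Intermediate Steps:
a(k) = -1/k
Z = -1/59 (Z = 1/(6*(-9) - 5) = 1/(-54 - 5) = 1/(-59) = -1/59 ≈ -0.016949)
a(-3)³*Z = (-1/(-3))³*(-1/59) = (-1*(-⅓))³*(-1/59) = (⅓)³*(-1/59) = (1/27)*(-1/59) = -1/1593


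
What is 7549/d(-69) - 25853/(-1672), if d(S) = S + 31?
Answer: -306303/1672 ≈ -183.20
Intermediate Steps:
d(S) = 31 + S
7549/d(-69) - 25853/(-1672) = 7549/(31 - 69) - 25853/(-1672) = 7549/(-38) - 25853*(-1/1672) = 7549*(-1/38) + 25853/1672 = -7549/38 + 25853/1672 = -306303/1672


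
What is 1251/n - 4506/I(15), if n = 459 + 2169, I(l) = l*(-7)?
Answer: 443449/10220 ≈ 43.390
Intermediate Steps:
I(l) = -7*l
n = 2628
1251/n - 4506/I(15) = 1251/2628 - 4506/((-7*15)) = 1251*(1/2628) - 4506/(-105) = 139/292 - 4506*(-1/105) = 139/292 + 1502/35 = 443449/10220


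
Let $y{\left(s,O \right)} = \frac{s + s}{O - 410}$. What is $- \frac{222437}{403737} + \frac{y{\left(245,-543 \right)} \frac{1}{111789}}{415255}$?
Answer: $- \frac{656028357110014135}{1190732300872611093} \approx -0.55095$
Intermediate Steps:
$y{\left(s,O \right)} = \frac{2 s}{-410 + O}$
$- \frac{222437}{403737} + \frac{y{\left(245,-543 \right)} \frac{1}{111789}}{415255} = - \frac{222437}{403737} + \frac{2 \cdot 245 \frac{1}{-410 - 543} \cdot \frac{1}{111789}}{415255} = \left(-222437\right) \frac{1}{403737} + 2 \cdot 245 \frac{1}{-953} \cdot \frac{1}{111789} \cdot \frac{1}{415255} = - \frac{222437}{403737} + 2 \cdot 245 \left(- \frac{1}{953}\right) \frac{1}{111789} \cdot \frac{1}{415255} = - \frac{222437}{403737} + \left(- \frac{490}{953}\right) \frac{1}{111789} \cdot \frac{1}{415255} = - \frac{222437}{403737} - \frac{98}{8847831391767} = - \frac{656028357110014135}{1190732300872611093}$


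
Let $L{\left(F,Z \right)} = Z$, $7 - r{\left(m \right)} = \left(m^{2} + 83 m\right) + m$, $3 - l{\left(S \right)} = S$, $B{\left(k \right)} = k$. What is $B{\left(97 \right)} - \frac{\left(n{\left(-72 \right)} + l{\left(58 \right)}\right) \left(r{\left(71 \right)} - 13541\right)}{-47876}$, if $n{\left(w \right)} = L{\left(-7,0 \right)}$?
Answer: $\frac{5993617}{47876} \approx 125.19$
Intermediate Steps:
$l{\left(S \right)} = 3 - S$
$r{\left(m \right)} = 7 - m^{2} - 84 m$ ($r{\left(m \right)} = 7 - \left(\left(m^{2} + 83 m\right) + m\right) = 7 - \left(m^{2} + 84 m\right) = 7 - m^{2} - 84 m$)
$n{\left(w \right)} = 0$
$B{\left(97 \right)} - \frac{\left(n{\left(-72 \right)} + l{\left(58 \right)}\right) \left(r{\left(71 \right)} - 13541\right)}{-47876} = 97 - \frac{\left(0 + \left(3 - 58\right)\right) \left(\left(7 - 71^{2} - 5964\right) - 13541\right)}{-47876} = 97 - \left(0 + \left(3 - 58\right)\right) \left(\left(7 - 5041 - 5964\right) - 13541\right) \left(- \frac{1}{47876}\right) = 97 - \left(0 - 55\right) \left(\left(7 - 5041 - 5964\right) - 13541\right) \left(- \frac{1}{47876}\right) = 97 - - 55 \left(-10998 - 13541\right) \left(- \frac{1}{47876}\right) = 97 - \left(-55\right) \left(-24539\right) \left(- \frac{1}{47876}\right) = 97 - 1349645 \left(- \frac{1}{47876}\right) = 97 - - \frac{1349645}{47876} = 97 + \frac{1349645}{47876} = \frac{5993617}{47876}$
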